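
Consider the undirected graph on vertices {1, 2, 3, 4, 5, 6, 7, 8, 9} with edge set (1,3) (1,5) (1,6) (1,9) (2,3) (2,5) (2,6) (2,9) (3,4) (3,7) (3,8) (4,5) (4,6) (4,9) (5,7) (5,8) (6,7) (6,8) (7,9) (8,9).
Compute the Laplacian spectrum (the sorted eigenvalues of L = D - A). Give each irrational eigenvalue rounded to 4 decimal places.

[0, 4, 4, 4, 4, 5, 5, 5, 9]

Reading degrees in the order [1, 2, 3, 4, 5, 6, 7, 8, 9] gives [4, 4, 5, 4, 5, 5, 4, 4, 5]; set D = diag(4, 4, 5, 4, 5, 5, 4, 4, 5) and form L = D - A. L is symmetric positive semidefinite, so every eigenvalue is real and nonnegative. The largest eigenvalue, 9, is at most the vertex count 9.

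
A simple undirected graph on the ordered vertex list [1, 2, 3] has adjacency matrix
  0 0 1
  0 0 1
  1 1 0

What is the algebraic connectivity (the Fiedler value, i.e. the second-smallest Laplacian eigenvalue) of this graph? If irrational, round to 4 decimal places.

Each diagonal entry of L is the vertex degree and each off-diagonal entry is -1 where an edge is present, 0 otherwise; in the order [1, 2, 3] the diagonal is [1, 1, 2]. The smallest Laplacian eigenvalue is always 0. The next one, lambda_2 = 1, measures how hard the graph is to disconnect: larger values mean better connectivity. By the matrix-tree theorem the graph has (1/3) * product of the nonzero eigenvalues = 1 spanning tree. There is one zero in the spectrum, matching the 1 component.

1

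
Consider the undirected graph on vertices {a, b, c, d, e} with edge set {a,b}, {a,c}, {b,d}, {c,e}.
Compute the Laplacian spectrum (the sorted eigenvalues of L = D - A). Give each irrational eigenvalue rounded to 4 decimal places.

[0, 0.3820, 1.3820, 2.6180, 3.6180]

Reading degrees in the order [a, b, c, d, e] gives [2, 2, 2, 1, 1]; set D = diag(2, 2, 2, 1, 1) and form L = D - A. The multiplicity of 0 as a Laplacian eigenvalue equals the number of connected components. The single zero eigenvalue shows the graph is connected. The eigenvalues sum to 8, which equals trace(L) = 2|E|.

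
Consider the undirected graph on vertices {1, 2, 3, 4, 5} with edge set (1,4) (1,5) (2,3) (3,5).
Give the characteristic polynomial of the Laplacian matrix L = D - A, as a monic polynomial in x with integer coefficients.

With the vertex order [1, 2, 3, 4, 5], the degrees are [2, 1, 2, 1, 2], giving D = diag(2, 1, 2, 1, 2) and L = D - A. Computing det(xI - L) by cofactor expansion (or equivalently via sum-over-permutations) gives x^5 - 8x^4 + 21x^3 - 20x^2 + 5x. The coefficient of x^4 equals -trace(L) = -8, matching the sum of degrees. There is one zero in the spectrum, matching the 1 component. The largest eigenvalue, 3.6180, is at most the vertex count 5.

x^5 - 8x^4 + 21x^3 - 20x^2 + 5x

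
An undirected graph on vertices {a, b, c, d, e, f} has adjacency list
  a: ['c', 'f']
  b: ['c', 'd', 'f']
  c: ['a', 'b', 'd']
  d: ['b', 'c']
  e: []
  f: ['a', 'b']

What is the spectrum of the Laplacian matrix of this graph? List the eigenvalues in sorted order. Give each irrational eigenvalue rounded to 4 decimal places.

Reading degrees in the order [a, b, c, d, e, f] gives [2, 3, 3, 2, 0, 2]; set D = diag(2, 3, 3, 2, 0, 2) and form L = D - A. Since every row of L sums to 0, the all-ones vector is in the kernel and 0 is an eigenvalue. The 2 zero eigenvalues correspond to the 2 connected components. The largest eigenvalue, 4.6180, is at most the vertex count 6.

[0, 0, 1.3820, 2.3820, 3.6180, 4.6180]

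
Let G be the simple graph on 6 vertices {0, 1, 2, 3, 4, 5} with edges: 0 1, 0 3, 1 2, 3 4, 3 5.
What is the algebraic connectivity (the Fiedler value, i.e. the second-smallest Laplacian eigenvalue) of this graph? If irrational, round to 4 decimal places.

Each diagonal entry of L is the vertex degree and each off-diagonal entry is -1 where an edge is present, 0 otherwise; in the order [0, 1, 2, 3, 4, 5] the diagonal is [2, 2, 1, 3, 1, 1]. Computing the eigenvalues of L and sorting gives [0, 0.3249, 1, 1.4608, 3, 4.2143]. The Fiedler value lambda_2 = 0.3249 is strictly positive, so the graph is connected. The largest eigenvalue, 4.2143, is at most the vertex count 6.

0.3249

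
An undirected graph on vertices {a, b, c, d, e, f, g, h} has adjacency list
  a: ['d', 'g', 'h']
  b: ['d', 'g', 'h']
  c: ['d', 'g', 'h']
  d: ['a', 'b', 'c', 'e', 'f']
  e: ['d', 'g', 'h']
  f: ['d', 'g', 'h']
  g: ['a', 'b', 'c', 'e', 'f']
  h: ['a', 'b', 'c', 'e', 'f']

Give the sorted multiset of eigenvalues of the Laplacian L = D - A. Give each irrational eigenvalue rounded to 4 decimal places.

[0, 3, 3, 3, 3, 5, 5, 8]

With the vertex order [a, b, c, d, e, f, g, h], the degrees are [3, 3, 3, 5, 3, 3, 5, 5], giving D = diag(3, 3, 3, 5, 3, 3, 5, 5) and L = D - A. Since every row of L sums to 0, the all-ones vector is in the kernel and 0 is an eigenvalue.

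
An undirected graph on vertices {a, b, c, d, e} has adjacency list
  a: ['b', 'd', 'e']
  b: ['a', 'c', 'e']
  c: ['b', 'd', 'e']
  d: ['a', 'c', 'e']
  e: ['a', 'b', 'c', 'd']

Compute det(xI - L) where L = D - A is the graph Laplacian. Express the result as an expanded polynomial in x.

x^5 - 16x^4 + 94x^3 - 240x^2 + 225x

Reading degrees in the order [a, b, c, d, e] gives [3, 3, 3, 3, 4]; set D = diag(3, 3, 3, 3, 4) and form L = D - A. Computing det(xI - L) by cofactor expansion (or equivalently via sum-over-permutations) gives x^5 - 16x^4 + 94x^3 - 240x^2 + 225x. Since p(0) = det(-L) = 0, x divides p(x).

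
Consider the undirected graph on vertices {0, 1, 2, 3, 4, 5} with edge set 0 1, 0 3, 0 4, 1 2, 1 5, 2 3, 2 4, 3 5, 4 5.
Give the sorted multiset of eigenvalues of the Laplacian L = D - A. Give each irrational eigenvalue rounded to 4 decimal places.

[0, 3, 3, 3, 3, 6]

Each diagonal entry of L is the vertex degree and each off-diagonal entry is -1 where an edge is present, 0 otherwise; in the order [0, 1, 2, 3, 4, 5] the diagonal is [3, 3, 3, 3, 3, 3]. Diagonalising L (or applying a numerical eigensolver to the 6x6 matrix) gives the spectrum above. The eigenvalues sum to 18, which equals trace(L) = 2|E|. By the matrix-tree theorem the graph has (1/6) * product of the nonzero eigenvalues = 81 spanning trees.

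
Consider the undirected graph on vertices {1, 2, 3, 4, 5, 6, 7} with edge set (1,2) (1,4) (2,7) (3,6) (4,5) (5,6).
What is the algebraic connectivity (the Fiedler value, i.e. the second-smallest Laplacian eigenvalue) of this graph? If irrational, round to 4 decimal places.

Each diagonal entry of L is the vertex degree and each off-diagonal entry is -1 where an edge is present, 0 otherwise; in the order [1, 2, 3, 4, 5, 6, 7] the diagonal is [2, 2, 1, 2, 2, 2, 1]. The sorted Laplacian eigenvalues are [0, 0.1981, 0.7530, 1.5550, 2.4450, 3.2470, 3.8019]; the algebraic connectivity is the second entry, 0.1981. The eigenvalues sum to 12, which equals trace(L) = 2|E|. By the matrix-tree theorem the graph has (1/7) * product of the nonzero eigenvalues = 1 spanning tree.

0.1981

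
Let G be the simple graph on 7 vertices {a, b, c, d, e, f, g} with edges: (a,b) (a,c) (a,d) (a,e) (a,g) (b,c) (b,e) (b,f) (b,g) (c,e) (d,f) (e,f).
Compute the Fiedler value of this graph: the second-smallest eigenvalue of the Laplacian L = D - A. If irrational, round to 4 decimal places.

1.5972

Reading degrees in the order [a, b, c, d, e, f, g] gives [5, 5, 3, 2, 4, 3, 2]; set D = diag(5, 5, 3, 2, 4, 3, 2) and form L = D - A. The smallest Laplacian eigenvalue is always 0. The next one, lambda_2 = 1.5972, measures how hard the graph is to disconnect: larger values mean better connectivity. There is one zero in the spectrum, matching the 1 component. By the matrix-tree theorem the graph has (1/7) * product of the nonzero eigenvalues = 279 spanning trees.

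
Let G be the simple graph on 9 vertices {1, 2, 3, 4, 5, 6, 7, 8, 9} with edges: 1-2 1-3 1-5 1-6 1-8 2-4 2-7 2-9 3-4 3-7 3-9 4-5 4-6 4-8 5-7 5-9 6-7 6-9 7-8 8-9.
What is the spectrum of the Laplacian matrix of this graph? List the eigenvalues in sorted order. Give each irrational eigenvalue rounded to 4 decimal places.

Each diagonal entry of L is the vertex degree and each off-diagonal entry is -1 where an edge is present, 0 otherwise; in the order [1, 2, 3, 4, 5, 6, 7, 8, 9] the diagonal is [5, 4, 4, 5, 4, 4, 5, 4, 5]. Since every row of L sums to 0, the all-ones vector is in the kernel and 0 is an eigenvalue. The eigenvalues sum to 40, which equals trace(L) = 2|E|.

[0, 4, 4, 4, 4, 5, 5, 5, 9]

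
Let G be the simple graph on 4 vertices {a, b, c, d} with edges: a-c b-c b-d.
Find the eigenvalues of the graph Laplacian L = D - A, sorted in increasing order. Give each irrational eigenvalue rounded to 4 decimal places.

[0, 0.5858, 2, 3.4142]

Each diagonal entry of L is the vertex degree and each off-diagonal entry is -1 where an edge is present, 0 otherwise; in the order [a, b, c, d] the diagonal is [1, 2, 2, 1]. L is symmetric positive semidefinite, so every eigenvalue is real and nonnegative. The single zero eigenvalue shows the graph is connected. The largest eigenvalue, 3.4142, is at most the vertex count 4.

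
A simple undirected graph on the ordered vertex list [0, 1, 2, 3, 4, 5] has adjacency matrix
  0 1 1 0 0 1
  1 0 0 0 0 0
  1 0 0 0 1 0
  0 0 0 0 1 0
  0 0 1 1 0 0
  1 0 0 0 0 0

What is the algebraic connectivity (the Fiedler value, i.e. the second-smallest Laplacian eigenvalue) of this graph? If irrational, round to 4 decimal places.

Reading degrees in the order [0, 1, 2, 3, 4, 5] gives [3, 1, 2, 1, 2, 1]; set D = diag(3, 1, 2, 1, 2, 1) and form L = D - A. The sorted Laplacian eigenvalues are [0, 0.3249, 1, 1.4608, 3, 4.2143]; the algebraic connectivity is the second entry, 0.3249. By the matrix-tree theorem the graph has (1/6) * product of the nonzero eigenvalues = 1 spanning tree.

0.3249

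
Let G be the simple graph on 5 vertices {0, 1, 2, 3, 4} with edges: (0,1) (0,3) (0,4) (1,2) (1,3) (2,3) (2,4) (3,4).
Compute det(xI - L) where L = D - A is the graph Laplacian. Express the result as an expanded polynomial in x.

x^5 - 16x^4 + 94x^3 - 240x^2 + 225x

Each diagonal entry of L is the vertex degree and each off-diagonal entry is -1 where an edge is present, 0 otherwise; in the order [0, 1, 2, 3, 4] the diagonal is [3, 3, 3, 4, 3]. L has integer entries, so p(x) = det(xI - L) has integer coefficients. Expanding the determinant yields x^5 - 16x^4 + 94x^3 - 240x^2 + 225x. Since p(0) = det(-L) = 0, x divides p(x). By the matrix-tree theorem the graph has (1/5) * product of the nonzero eigenvalues = 45 spanning trees.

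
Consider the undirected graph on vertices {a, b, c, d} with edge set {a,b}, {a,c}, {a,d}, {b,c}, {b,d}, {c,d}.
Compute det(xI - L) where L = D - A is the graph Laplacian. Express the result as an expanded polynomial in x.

x^4 - 12x^3 + 48x^2 - 64x

Reading degrees in the order [a, b, c, d] gives [3, 3, 3, 3]; set D = diag(3, 3, 3, 3) and form L = D - A. The eigenvalues of L are [0, 4, 4, 4]; the characteristic polynomial is the product of (x - lambda_i), which multiplies out to x^4 - 12x^3 + 48x^2 - 64x. The coefficient of x^3 equals -trace(L) = -12, matching the sum of degrees. The eigenvalues sum to 12, which equals trace(L) = 2|E|. The largest eigenvalue, 4, is at most the vertex count 4.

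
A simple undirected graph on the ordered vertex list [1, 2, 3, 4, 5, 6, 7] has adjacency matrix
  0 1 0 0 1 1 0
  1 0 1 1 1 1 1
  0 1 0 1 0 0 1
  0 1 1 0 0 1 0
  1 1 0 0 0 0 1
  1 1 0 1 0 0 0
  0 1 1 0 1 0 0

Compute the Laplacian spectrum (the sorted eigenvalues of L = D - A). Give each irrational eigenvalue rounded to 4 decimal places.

[0, 2, 2, 4, 4, 5, 7]

Reading degrees in the order [1, 2, 3, 4, 5, 6, 7] gives [3, 6, 3, 3, 3, 3, 3]; set D = diag(3, 6, 3, 3, 3, 3, 3) and form L = D - A. Since every row of L sums to 0, the all-ones vector is in the kernel and 0 is an eigenvalue. By the matrix-tree theorem the graph has (1/7) * product of the nonzero eigenvalues = 320 spanning trees.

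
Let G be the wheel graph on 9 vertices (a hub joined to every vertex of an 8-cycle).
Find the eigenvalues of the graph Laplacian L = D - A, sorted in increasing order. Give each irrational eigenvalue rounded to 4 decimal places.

[0, 1.5858, 1.5858, 3, 3, 4.4142, 4.4142, 5, 9]

The graph has 9 vertices and degree multiset [8, 3, 3, 3, 3, 3, 3, 3, 3]; D is the diagonal matrix of degrees and L = D - A. The multiplicity of 0 as a Laplacian eigenvalue equals the number of connected components. The single zero eigenvalue shows the graph is connected. The largest eigenvalue, 9, is at most the vertex count 9. There is one zero in the spectrum, matching the 1 component.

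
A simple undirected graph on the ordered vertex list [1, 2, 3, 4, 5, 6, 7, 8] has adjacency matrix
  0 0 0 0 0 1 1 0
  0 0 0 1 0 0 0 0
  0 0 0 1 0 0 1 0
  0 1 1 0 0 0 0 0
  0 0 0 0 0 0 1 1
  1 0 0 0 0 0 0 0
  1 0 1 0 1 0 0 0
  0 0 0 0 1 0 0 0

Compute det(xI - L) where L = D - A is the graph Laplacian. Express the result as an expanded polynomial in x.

With the vertex order [1, 2, 3, 4, 5, 6, 7, 8], the degrees are [2, 1, 2, 2, 2, 1, 3, 1], giving D = diag(2, 1, 2, 2, 2, 1, 3, 1) and L = D - A. L has integer entries, so p(x) = det(xI - L) has integer coefficients. Expanding the determinant yields x^8 - 14x^7 + 77x^6 - 212x^5 + 307x^4 - 224x^3 + 72x^2 - 8x. The constant term is 0 because L is singular (the all-ones vector lies in its kernel). By the matrix-tree theorem the graph has (1/8) * product of the nonzero eigenvalues = 1 spanning tree. The largest eigenvalue, 4.4383, is at most the vertex count 8.

x^8 - 14x^7 + 77x^6 - 212x^5 + 307x^4 - 224x^3 + 72x^2 - 8x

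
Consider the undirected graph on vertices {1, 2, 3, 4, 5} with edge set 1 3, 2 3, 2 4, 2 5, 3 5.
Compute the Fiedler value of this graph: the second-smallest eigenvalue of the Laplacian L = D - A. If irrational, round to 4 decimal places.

0.6972

Reading degrees in the order [1, 2, 3, 4, 5] gives [1, 3, 3, 1, 2]; set D = diag(1, 3, 3, 1, 2) and form L = D - A. The sorted Laplacian eigenvalues are [0, 0.6972, 1.3820, 3.6180, 4.3028]; the algebraic connectivity is the second entry, 0.6972.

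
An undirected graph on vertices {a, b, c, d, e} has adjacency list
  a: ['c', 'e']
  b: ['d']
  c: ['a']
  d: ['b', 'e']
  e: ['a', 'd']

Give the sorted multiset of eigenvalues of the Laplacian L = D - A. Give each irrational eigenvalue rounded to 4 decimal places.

With the vertex order [a, b, c, d, e], the degrees are [2, 1, 1, 2, 2], giving D = diag(2, 1, 1, 2, 2) and L = D - A. Since every row of L sums to 0, the all-ones vector is in the kernel and 0 is an eigenvalue.

[0, 0.3820, 1.3820, 2.6180, 3.6180]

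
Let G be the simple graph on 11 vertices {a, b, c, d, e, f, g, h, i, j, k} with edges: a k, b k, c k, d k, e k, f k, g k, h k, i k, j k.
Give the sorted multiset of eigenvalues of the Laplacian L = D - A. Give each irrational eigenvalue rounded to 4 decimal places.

[0, 1, 1, 1, 1, 1, 1, 1, 1, 1, 11]

Each diagonal entry of L is the vertex degree and each off-diagonal entry is -1 where an edge is present, 0 otherwise; in the order [a, b, c, d, e, f, g, h, i, j, k] the diagonal is [1, 1, 1, 1, 1, 1, 1, 1, 1, 1, 10]. The multiplicity of 0 as a Laplacian eigenvalue equals the number of connected components. The eigenvalues sum to 20, which equals trace(L) = 2|E|. There is one zero in the spectrum, matching the 1 component.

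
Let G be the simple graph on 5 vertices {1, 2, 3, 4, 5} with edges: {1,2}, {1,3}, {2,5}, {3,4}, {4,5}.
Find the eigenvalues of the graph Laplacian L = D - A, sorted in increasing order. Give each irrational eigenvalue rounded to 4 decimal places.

[0, 1.3820, 1.3820, 3.6180, 3.6180]

Each diagonal entry of L is the vertex degree and each off-diagonal entry is -1 where an edge is present, 0 otherwise; in the order [1, 2, 3, 4, 5] the diagonal is [2, 2, 2, 2, 2]. The multiplicity of 0 as a Laplacian eigenvalue equals the number of connected components. The single zero eigenvalue shows the graph is connected. The largest eigenvalue, 3.6180, is at most the vertex count 5.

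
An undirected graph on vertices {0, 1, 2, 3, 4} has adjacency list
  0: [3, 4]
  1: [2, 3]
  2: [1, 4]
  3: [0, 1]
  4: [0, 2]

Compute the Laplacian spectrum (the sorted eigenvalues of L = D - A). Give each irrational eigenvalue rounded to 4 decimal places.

[0, 1.3820, 1.3820, 3.6180, 3.6180]

Each diagonal entry of L is the vertex degree and each off-diagonal entry is -1 where an edge is present, 0 otherwise; in the order [0, 1, 2, 3, 4] the diagonal is [2, 2, 2, 2, 2]. The multiplicity of 0 as a Laplacian eigenvalue equals the number of connected components. The single zero eigenvalue shows the graph is connected. By the matrix-tree theorem the graph has (1/5) * product of the nonzero eigenvalues = 5 spanning trees. The largest eigenvalue, 3.6180, is at most the vertex count 5.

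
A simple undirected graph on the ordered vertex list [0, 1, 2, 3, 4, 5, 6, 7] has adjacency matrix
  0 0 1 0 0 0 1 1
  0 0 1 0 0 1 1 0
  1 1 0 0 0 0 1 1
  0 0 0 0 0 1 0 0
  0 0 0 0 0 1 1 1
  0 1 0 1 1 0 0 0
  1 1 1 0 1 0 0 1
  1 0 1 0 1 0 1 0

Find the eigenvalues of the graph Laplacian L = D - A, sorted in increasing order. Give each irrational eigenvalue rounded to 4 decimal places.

Reading degrees in the order [0, 1, 2, 3, 4, 5, 6, 7] gives [3, 3, 4, 1, 3, 3, 5, 4]; set D = diag(3, 3, 4, 1, 3, 3, 5, 4) and form L = D - A. Diagonalising L (or applying a numerical eigensolver to the 8x8 matrix) gives the spectrum above. The single zero eigenvalue shows the graph is connected. By the matrix-tree theorem the graph has (1/8) * product of the nonzero eigenvalues = 308 spanning trees. The largest eigenvalue, 6.1856, is at most the vertex count 8.

[0, 0.6440, 2.2405, 2.5858, 4, 4.9298, 5.4142, 6.1856]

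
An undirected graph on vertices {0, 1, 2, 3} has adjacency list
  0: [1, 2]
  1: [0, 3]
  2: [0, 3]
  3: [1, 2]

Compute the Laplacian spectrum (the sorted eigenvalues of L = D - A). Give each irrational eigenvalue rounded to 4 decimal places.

[0, 2, 2, 4]

Each diagonal entry of L is the vertex degree and each off-diagonal entry is -1 where an edge is present, 0 otherwise; in the order [0, 1, 2, 3] the diagonal is [2, 2, 2, 2]. Diagonalising L (or applying a numerical eigensolver to the 4x4 matrix) gives the spectrum above. The single zero eigenvalue shows the graph is connected. The eigenvalues sum to 8, which equals trace(L) = 2|E|. The largest eigenvalue, 4, is at most the vertex count 4.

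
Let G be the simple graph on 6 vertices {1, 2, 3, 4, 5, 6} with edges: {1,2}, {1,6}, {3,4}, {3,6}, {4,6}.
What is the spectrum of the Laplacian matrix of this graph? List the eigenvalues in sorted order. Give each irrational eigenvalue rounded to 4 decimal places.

Each diagonal entry of L is the vertex degree and each off-diagonal entry is -1 where an edge is present, 0 otherwise; in the order [1, 2, 3, 4, 5, 6] the diagonal is [2, 1, 2, 2, 0, 3]. L is symmetric positive semidefinite, so every eigenvalue is real and nonnegative. The 2 zero eigenvalues correspond to the 2 connected components.

[0, 0, 0.5188, 2.3111, 3, 4.1701]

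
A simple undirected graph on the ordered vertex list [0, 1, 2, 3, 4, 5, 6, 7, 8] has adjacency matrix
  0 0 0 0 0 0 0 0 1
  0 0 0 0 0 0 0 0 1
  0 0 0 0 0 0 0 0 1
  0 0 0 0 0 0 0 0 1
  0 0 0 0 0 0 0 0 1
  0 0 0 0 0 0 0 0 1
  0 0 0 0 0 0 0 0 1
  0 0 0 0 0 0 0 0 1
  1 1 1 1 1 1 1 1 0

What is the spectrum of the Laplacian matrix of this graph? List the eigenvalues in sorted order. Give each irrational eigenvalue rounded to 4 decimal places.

[0, 1, 1, 1, 1, 1, 1, 1, 9]

Reading degrees in the order [0, 1, 2, 3, 4, 5, 6, 7, 8] gives [1, 1, 1, 1, 1, 1, 1, 1, 8]; set D = diag(1, 1, 1, 1, 1, 1, 1, 1, 8) and form L = D - A. Diagonalising L (or applying a numerical eigensolver to the 9x9 matrix) gives the spectrum above. The single zero eigenvalue shows the graph is connected. By the matrix-tree theorem the graph has (1/9) * product of the nonzero eigenvalues = 1 spanning tree.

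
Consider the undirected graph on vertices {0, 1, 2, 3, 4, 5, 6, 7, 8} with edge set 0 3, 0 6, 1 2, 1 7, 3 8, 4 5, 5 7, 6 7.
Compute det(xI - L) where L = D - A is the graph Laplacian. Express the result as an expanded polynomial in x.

x^9 - 16x^8 + 104x^7 - 354x^6 + 677x^5 - 724x^4 + 406x^3 - 104x^2 + 9x

With the vertex order [0, 1, 2, 3, 4, 5, 6, 7, 8], the degrees are [2, 2, 1, 2, 1, 2, 2, 3, 1], giving D = diag(2, 2, 1, 2, 1, 2, 2, 3, 1) and L = D - A. Computing det(xI - L) by cofactor expansion (or equivalently via sum-over-permutations) gives x^9 - 16x^8 + 104x^7 - 354x^6 + 677x^5 - 724x^4 + 406x^3 - 104x^2 + 9x. Since p(0) = det(-L) = 0, x divides p(x).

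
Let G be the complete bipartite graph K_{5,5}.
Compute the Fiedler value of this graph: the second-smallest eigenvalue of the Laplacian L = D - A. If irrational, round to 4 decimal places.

5

The graph has 10 vertices and degree multiset [5, 5, 5, 5, 5, 5, 5, 5, 5, 5]; D is the diagonal matrix of degrees and L = D - A. The smallest Laplacian eigenvalue is always 0. The next one, lambda_2 = 5, measures how hard the graph is to disconnect: larger values mean better connectivity. The eigenvalues sum to 50, which equals trace(L) = 2|E|. There is one zero in the spectrum, matching the 1 component.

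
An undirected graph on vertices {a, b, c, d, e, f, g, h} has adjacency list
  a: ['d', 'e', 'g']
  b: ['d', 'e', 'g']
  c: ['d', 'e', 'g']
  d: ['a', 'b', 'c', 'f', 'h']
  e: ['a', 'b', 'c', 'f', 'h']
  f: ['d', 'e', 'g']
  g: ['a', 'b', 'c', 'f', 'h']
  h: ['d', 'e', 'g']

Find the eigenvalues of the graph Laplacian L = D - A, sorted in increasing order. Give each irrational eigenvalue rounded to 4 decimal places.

Each diagonal entry of L is the vertex degree and each off-diagonal entry is -1 where an edge is present, 0 otherwise; in the order [a, b, c, d, e, f, g, h] the diagonal is [3, 3, 3, 5, 5, 3, 5, 3]. Diagonalising L (or applying a numerical eigensolver to the 8x8 matrix) gives the spectrum above. By the matrix-tree theorem the graph has (1/8) * product of the nonzero eigenvalues = 2025 spanning trees.

[0, 3, 3, 3, 3, 5, 5, 8]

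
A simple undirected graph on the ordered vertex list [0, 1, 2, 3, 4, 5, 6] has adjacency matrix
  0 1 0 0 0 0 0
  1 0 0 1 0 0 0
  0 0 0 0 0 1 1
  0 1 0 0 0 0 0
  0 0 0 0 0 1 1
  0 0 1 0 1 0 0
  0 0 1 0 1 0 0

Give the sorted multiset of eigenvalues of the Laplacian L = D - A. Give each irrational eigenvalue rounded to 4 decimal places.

[0, 0, 1, 2, 2, 3, 4]

Each diagonal entry of L is the vertex degree and each off-diagonal entry is -1 where an edge is present, 0 otherwise; in the order [0, 1, 2, 3, 4, 5, 6] the diagonal is [1, 2, 2, 1, 2, 2, 2]. The multiplicity of 0 as a Laplacian eigenvalue equals the number of connected components. The 2 zero eigenvalues correspond to the 2 connected components. There are 2 zeros in the spectrum, matching the 2 components.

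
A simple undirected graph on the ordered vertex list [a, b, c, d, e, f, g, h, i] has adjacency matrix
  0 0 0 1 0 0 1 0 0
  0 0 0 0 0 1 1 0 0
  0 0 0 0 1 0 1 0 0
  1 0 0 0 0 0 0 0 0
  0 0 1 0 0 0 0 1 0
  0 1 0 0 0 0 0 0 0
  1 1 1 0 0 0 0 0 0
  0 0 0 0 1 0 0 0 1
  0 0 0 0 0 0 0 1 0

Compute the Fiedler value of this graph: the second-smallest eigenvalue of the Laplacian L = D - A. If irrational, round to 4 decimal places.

With the vertex order [a, b, c, d, e, f, g, h, i], the degrees are [2, 2, 2, 1, 2, 1, 3, 2, 1], giving D = diag(2, 2, 2, 1, 2, 1, 3, 2, 1) and L = D - A. The smallest Laplacian eigenvalue is always 0. The next one, lambda_2 = 0.1708, measures how hard the graph is to disconnect: larger values mean better connectivity.

0.1708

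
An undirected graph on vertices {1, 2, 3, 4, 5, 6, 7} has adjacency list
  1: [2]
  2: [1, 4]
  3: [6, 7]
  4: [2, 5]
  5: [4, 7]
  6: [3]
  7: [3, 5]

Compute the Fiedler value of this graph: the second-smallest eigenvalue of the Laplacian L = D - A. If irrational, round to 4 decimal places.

Each diagonal entry of L is the vertex degree and each off-diagonal entry is -1 where an edge is present, 0 otherwise; in the order [1, 2, 3, 4, 5, 6, 7] the diagonal is [1, 2, 2, 2, 2, 1, 2]. The smallest Laplacian eigenvalue is always 0. The next one, lambda_2 = 0.1981, measures how hard the graph is to disconnect: larger values mean better connectivity. By the matrix-tree theorem the graph has (1/7) * product of the nonzero eigenvalues = 1 spanning tree. There is one zero in the spectrum, matching the 1 component.

0.1981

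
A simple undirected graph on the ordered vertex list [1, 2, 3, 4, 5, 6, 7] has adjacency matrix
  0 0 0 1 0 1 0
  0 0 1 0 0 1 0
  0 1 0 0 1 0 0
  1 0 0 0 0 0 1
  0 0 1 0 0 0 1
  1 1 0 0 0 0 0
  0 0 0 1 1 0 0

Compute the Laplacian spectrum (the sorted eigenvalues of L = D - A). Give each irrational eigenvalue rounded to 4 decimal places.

[0, 0.7530, 0.7530, 2.4450, 2.4450, 3.8019, 3.8019]

Reading degrees in the order [1, 2, 3, 4, 5, 6, 7] gives [2, 2, 2, 2, 2, 2, 2]; set D = diag(2, 2, 2, 2, 2, 2, 2) and form L = D - A. L is symmetric positive semidefinite, so every eigenvalue is real and nonnegative.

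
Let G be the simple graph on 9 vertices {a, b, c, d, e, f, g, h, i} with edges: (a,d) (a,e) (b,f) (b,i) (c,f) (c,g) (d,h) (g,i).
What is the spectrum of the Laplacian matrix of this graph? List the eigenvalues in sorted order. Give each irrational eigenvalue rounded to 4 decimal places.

[0, 0, 0.5858, 1.3820, 1.3820, 2, 3.4142, 3.6180, 3.6180]

Each diagonal entry of L is the vertex degree and each off-diagonal entry is -1 where an edge is present, 0 otherwise; in the order [a, b, c, d, e, f, g, h, i] the diagonal is [2, 2, 2, 2, 1, 2, 2, 1, 2]. Diagonalising L (or applying a numerical eigensolver to the 9x9 matrix) gives the spectrum above. The 2 zero eigenvalues correspond to the 2 connected components. The largest eigenvalue, 3.6180, is at most the vertex count 9. There are 2 zeros in the spectrum, matching the 2 components.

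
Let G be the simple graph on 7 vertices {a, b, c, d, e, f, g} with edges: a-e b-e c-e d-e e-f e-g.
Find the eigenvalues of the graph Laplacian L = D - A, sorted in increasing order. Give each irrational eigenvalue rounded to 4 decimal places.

[0, 1, 1, 1, 1, 1, 7]

Reading degrees in the order [a, b, c, d, e, f, g] gives [1, 1, 1, 1, 6, 1, 1]; set D = diag(1, 1, 1, 1, 6, 1, 1) and form L = D - A. L is symmetric positive semidefinite, so every eigenvalue is real and nonnegative. The single zero eigenvalue shows the graph is connected. By the matrix-tree theorem the graph has (1/7) * product of the nonzero eigenvalues = 1 spanning tree.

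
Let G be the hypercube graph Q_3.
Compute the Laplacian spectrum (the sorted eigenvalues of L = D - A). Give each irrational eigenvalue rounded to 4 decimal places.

The graph has 8 vertices and degree multiset [3, 3, 3, 3, 3, 3, 3, 3]; D is the diagonal matrix of degrees and L = D - A. The multiplicity of 0 as a Laplacian eigenvalue equals the number of connected components. The single zero eigenvalue shows the graph is connected. The largest eigenvalue, 6, is at most the vertex count 8.

[0, 2, 2, 2, 4, 4, 4, 6]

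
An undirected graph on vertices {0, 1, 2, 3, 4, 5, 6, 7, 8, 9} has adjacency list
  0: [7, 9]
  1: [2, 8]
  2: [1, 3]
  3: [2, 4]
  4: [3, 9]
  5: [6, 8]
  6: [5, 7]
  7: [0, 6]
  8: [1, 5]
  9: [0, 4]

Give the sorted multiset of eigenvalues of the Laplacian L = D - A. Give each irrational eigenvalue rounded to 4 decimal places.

Reading degrees in the order [0, 1, 2, 3, 4, 5, 6, 7, 8, 9] gives [2, 2, 2, 2, 2, 2, 2, 2, 2, 2]; set D = diag(2, 2, 2, 2, 2, 2, 2, 2, 2, 2) and form L = D - A. Since every row of L sums to 0, the all-ones vector is in the kernel and 0 is an eigenvalue. The single zero eigenvalue shows the graph is connected. The eigenvalues sum to 20, which equals trace(L) = 2|E|.

[0, 0.3820, 0.3820, 1.3820, 1.3820, 2.6180, 2.6180, 3.6180, 3.6180, 4]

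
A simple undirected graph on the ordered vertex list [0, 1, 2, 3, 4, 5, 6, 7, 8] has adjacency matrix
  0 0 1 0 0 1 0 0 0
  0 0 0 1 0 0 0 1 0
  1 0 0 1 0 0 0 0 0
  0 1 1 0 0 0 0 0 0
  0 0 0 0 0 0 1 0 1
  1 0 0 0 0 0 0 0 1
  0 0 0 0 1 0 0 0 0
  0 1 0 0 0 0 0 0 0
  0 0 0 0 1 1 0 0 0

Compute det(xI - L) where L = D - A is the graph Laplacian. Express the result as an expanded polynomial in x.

x^9 - 16x^8 + 105x^7 - 364x^6 + 715x^5 - 792x^4 + 462x^3 - 120x^2 + 9x

Each diagonal entry of L is the vertex degree and each off-diagonal entry is -1 where an edge is present, 0 otherwise; in the order [0, 1, 2, 3, 4, 5, 6, 7, 8] the diagonal is [2, 2, 2, 2, 2, 2, 1, 1, 2]. L has integer entries, so p(x) = det(xI - L) has integer coefficients. Expanding the determinant yields x^9 - 16x^8 + 105x^7 - 364x^6 + 715x^5 - 792x^4 + 462x^3 - 120x^2 + 9x. Since p(0) = det(-L) = 0, x divides p(x). The eigenvalues sum to 16, which equals trace(L) = 2|E|. There is one zero in the spectrum, matching the 1 component.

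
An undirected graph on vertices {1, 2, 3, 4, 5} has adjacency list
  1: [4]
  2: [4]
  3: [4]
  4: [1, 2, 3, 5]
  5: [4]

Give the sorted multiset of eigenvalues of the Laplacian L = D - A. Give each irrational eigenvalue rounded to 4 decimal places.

With the vertex order [1, 2, 3, 4, 5], the degrees are [1, 1, 1, 4, 1], giving D = diag(1, 1, 1, 4, 1) and L = D - A. Diagonalising L (or applying a numerical eigensolver to the 5x5 matrix) gives the spectrum above.

[0, 1, 1, 1, 5]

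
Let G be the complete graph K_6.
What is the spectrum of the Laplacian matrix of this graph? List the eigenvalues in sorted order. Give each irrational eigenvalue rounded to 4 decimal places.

The graph has 6 vertices and degree multiset [5, 5, 5, 5, 5, 5]; D is the diagonal matrix of degrees and L = D - A. L is symmetric positive semidefinite, so every eigenvalue is real and nonnegative.

[0, 6, 6, 6, 6, 6]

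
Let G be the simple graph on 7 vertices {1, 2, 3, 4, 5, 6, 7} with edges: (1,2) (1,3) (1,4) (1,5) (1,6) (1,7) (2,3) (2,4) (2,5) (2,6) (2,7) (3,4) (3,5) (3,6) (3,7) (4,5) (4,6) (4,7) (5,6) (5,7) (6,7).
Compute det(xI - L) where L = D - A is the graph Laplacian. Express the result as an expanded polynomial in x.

With the vertex order [1, 2, 3, 4, 5, 6, 7], the degrees are [6, 6, 6, 6, 6, 6, 6], giving D = diag(6, 6, 6, 6, 6, 6, 6) and L = D - A. The eigenvalues of L are [0, 7, 7, 7, 7, 7, 7]; the characteristic polynomial is the product of (x - lambda_i), which multiplies out to x^7 - 42x^6 + 735x^5 - 6860x^4 + 36015x^3 - 100842x^2 + 117649x. The coefficient of x^6 equals -trace(L) = -42, matching the sum of degrees. By the matrix-tree theorem the graph has (1/7) * product of the nonzero eigenvalues = 16807 spanning trees.

x^7 - 42x^6 + 735x^5 - 6860x^4 + 36015x^3 - 100842x^2 + 117649x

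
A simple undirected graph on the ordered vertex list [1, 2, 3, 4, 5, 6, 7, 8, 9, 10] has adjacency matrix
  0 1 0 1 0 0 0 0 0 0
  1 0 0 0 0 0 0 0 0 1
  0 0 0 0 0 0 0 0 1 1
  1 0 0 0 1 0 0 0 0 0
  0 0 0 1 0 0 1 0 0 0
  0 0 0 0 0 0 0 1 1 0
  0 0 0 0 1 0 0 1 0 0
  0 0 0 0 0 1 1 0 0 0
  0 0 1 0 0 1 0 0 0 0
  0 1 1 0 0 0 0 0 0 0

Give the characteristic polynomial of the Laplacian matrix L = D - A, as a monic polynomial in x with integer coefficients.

With the vertex order [1, 2, 3, 4, 5, 6, 7, 8, 9, 10], the degrees are [2, 2, 2, 2, 2, 2, 2, 2, 2, 2], giving D = diag(2, 2, 2, 2, 2, 2, 2, 2, 2, 2) and L = D - A. Computing det(xI - L) by cofactor expansion (or equivalently via sum-over-permutations) gives x^10 - 20x^9 + 170x^8 - 800x^7 + 2275x^6 - 4004x^5 + 4290x^4 - 2640x^3 + 825x^2 - 100x. Since p(0) = det(-L) = 0, x divides p(x). The eigenvalues sum to 20, which equals trace(L) = 2|E|.

x^10 - 20x^9 + 170x^8 - 800x^7 + 2275x^6 - 4004x^5 + 4290x^4 - 2640x^3 + 825x^2 - 100x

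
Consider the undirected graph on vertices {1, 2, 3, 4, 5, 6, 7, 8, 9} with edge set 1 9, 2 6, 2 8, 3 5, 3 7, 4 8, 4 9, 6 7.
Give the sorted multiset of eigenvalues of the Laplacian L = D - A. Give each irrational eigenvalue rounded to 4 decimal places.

Each diagonal entry of L is the vertex degree and each off-diagonal entry is -1 where an edge is present, 0 otherwise; in the order [1, 2, 3, 4, 5, 6, 7, 8, 9] the diagonal is [1, 2, 2, 2, 1, 2, 2, 2, 2]. Since every row of L sums to 0, the all-ones vector is in the kernel and 0 is an eigenvalue. The single zero eigenvalue shows the graph is connected. By the matrix-tree theorem the graph has (1/9) * product of the nonzero eigenvalues = 1 spanning tree.

[0, 0.1206, 0.4679, 1, 1.6527, 2.3473, 3, 3.5321, 3.8794]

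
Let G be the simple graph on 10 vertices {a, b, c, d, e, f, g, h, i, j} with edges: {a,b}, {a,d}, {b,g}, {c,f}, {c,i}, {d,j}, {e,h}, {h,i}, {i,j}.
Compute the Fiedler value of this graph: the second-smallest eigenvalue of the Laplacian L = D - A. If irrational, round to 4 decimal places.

0.1277

Reading degrees in the order [a, b, c, d, e, f, g, h, i, j] gives [2, 2, 2, 2, 1, 1, 1, 2, 3, 2]; set D = diag(2, 2, 2, 2, 1, 1, 1, 2, 3, 2) and form L = D - A. Computing the eigenvalues of L and sorting gives [0, 0.1277, 0.3820, 0.6297, 1.3820, 2, 2.6180, 2.7968, 3.6180, 4.4458]. The Fiedler value lambda_2 = 0.1277 is strictly positive, so the graph is connected.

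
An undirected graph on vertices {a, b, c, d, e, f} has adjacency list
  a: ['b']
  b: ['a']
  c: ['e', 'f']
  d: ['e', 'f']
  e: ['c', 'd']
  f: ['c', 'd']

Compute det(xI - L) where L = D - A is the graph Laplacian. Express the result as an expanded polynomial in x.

x^6 - 10x^5 + 36x^4 - 56x^3 + 32x^2

With the vertex order [a, b, c, d, e, f], the degrees are [1, 1, 2, 2, 2, 2], giving D = diag(1, 1, 2, 2, 2, 2) and L = D - A. The eigenvalues of L are [0, 0, 2, 2, 2, 4]; the characteristic polynomial is the product of (x - lambda_i), which multiplies out to x^6 - 10x^5 + 36x^4 - 56x^3 + 32x^2. Since p(0) = det(-L) = 0, x divides p(x). The largest eigenvalue, 4, is at most the vertex count 6.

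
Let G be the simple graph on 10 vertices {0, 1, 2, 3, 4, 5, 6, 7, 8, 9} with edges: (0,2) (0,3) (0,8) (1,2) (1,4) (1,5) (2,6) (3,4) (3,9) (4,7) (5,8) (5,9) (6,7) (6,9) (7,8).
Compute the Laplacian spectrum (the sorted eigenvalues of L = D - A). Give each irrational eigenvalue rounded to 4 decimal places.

[0, 2, 2, 2, 2, 2, 5, 5, 5, 5]

Each diagonal entry of L is the vertex degree and each off-diagonal entry is -1 where an edge is present, 0 otherwise; in the order [0, 1, 2, 3, 4, 5, 6, 7, 8, 9] the diagonal is [3, 3, 3, 3, 3, 3, 3, 3, 3, 3]. L is symmetric positive semidefinite, so every eigenvalue is real and nonnegative. The single zero eigenvalue shows the graph is connected. There is one zero in the spectrum, matching the 1 component. The largest eigenvalue, 5, is at most the vertex count 10.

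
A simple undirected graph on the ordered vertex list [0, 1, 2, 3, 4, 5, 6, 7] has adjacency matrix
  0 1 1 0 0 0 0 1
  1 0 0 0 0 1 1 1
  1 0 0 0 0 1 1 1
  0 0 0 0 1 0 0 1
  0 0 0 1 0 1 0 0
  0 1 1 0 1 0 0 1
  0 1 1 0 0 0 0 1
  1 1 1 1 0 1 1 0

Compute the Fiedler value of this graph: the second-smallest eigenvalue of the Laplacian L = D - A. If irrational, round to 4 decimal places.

1.0783

With the vertex order [0, 1, 2, 3, 4, 5, 6, 7], the degrees are [3, 4, 4, 2, 2, 4, 3, 6], giving D = diag(3, 4, 4, 2, 2, 4, 3, 6) and L = D - A. Computing the eigenvalues of L and sorting gives [0, 1.0783, 2.6054, 3, 4, 4, 6.2180, 7.0983]. The Fiedler value lambda_2 = 1.0783 is strictly positive, so the graph is connected.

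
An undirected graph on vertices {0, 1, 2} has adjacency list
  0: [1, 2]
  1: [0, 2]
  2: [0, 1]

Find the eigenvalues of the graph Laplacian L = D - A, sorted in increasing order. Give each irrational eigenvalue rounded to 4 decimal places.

Reading degrees in the order [0, 1, 2] gives [2, 2, 2]; set D = diag(2, 2, 2) and form L = D - A. Since every row of L sums to 0, the all-ones vector is in the kernel and 0 is an eigenvalue.

[0, 3, 3]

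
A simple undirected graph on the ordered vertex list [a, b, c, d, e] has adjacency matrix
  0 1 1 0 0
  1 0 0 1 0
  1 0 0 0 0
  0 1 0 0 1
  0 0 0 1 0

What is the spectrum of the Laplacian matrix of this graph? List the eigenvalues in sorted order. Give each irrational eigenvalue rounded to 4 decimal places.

[0, 0.3820, 1.3820, 2.6180, 3.6180]

Each diagonal entry of L is the vertex degree and each off-diagonal entry is -1 where an edge is present, 0 otherwise; in the order [a, b, c, d, e] the diagonal is [2, 2, 1, 2, 1]. L is symmetric positive semidefinite, so every eigenvalue is real and nonnegative. The largest eigenvalue, 3.6180, is at most the vertex count 5.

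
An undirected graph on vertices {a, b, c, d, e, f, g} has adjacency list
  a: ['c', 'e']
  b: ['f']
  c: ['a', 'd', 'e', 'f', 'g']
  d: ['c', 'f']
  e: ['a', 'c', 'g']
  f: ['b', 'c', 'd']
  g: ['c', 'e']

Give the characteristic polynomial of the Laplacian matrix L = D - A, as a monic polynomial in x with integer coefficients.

x^7 - 18x^6 + 125x^5 - 424x^4 + 729x^3 - 590x^2 + 168x

Each diagonal entry of L is the vertex degree and each off-diagonal entry is -1 where an edge is present, 0 otherwise; in the order [a, b, c, d, e, f, g] the diagonal is [2, 1, 5, 2, 3, 3, 2]. L has integer entries, so p(x) = det(xI - L) has integer coefficients. Expanding the determinant yields x^7 - 18x^6 + 125x^5 - 424x^4 + 729x^3 - 590x^2 + 168x. The constant term is 0 because L is singular (the all-ones vector lies in its kernel).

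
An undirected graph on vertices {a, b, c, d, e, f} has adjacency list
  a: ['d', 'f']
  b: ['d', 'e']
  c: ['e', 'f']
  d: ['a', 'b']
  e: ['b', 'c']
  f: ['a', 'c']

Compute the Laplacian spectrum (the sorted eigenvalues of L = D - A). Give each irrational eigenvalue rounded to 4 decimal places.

[0, 1, 1, 3, 3, 4]

With the vertex order [a, b, c, d, e, f], the degrees are [2, 2, 2, 2, 2, 2], giving D = diag(2, 2, 2, 2, 2, 2) and L = D - A. Diagonalising L (or applying a numerical eigensolver to the 6x6 matrix) gives the spectrum above. The single zero eigenvalue shows the graph is connected. By the matrix-tree theorem the graph has (1/6) * product of the nonzero eigenvalues = 6 spanning trees. The eigenvalues sum to 12, which equals trace(L) = 2|E|.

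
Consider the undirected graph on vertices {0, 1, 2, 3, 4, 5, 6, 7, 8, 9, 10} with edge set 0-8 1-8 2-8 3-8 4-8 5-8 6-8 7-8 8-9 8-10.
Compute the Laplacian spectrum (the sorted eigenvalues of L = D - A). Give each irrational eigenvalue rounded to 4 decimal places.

Reading degrees in the order [0, 1, 2, 3, 4, 5, 6, 7, 8, 9, 10] gives [1, 1, 1, 1, 1, 1, 1, 1, 10, 1, 1]; set D = diag(1, 1, 1, 1, 1, 1, 1, 1, 10, 1, 1) and form L = D - A. L is symmetric positive semidefinite, so every eigenvalue is real and nonnegative. There is one zero in the spectrum, matching the 1 component. The largest eigenvalue, 11, is at most the vertex count 11.

[0, 1, 1, 1, 1, 1, 1, 1, 1, 1, 11]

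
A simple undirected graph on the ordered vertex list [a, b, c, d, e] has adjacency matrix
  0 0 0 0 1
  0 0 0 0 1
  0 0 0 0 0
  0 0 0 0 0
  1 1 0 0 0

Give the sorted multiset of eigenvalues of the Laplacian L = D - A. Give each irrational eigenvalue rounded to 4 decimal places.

With the vertex order [a, b, c, d, e], the degrees are [1, 1, 0, 0, 2], giving D = diag(1, 1, 0, 0, 2) and L = D - A. Diagonalising L (or applying a numerical eigensolver to the 5x5 matrix) gives the spectrum above. The 3 zero eigenvalues correspond to the 3 connected components. There are 3 zeros in the spectrum, matching the 3 components. The largest eigenvalue, 3, is at most the vertex count 5.

[0, 0, 0, 1, 3]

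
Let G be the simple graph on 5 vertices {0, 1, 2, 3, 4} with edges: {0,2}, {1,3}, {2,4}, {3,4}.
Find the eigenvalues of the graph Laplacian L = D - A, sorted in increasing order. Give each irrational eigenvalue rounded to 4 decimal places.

[0, 0.3820, 1.3820, 2.6180, 3.6180]

Each diagonal entry of L is the vertex degree and each off-diagonal entry is -1 where an edge is present, 0 otherwise; in the order [0, 1, 2, 3, 4] the diagonal is [1, 1, 2, 2, 2]. The multiplicity of 0 as a Laplacian eigenvalue equals the number of connected components. The largest eigenvalue, 3.6180, is at most the vertex count 5.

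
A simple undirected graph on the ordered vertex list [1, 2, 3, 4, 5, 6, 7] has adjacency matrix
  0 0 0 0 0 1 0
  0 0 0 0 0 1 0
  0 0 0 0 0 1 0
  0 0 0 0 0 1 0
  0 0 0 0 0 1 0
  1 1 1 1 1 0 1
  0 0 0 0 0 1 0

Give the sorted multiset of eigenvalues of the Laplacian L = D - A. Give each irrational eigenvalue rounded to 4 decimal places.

With the vertex order [1, 2, 3, 4, 5, 6, 7], the degrees are [1, 1, 1, 1, 1, 6, 1], giving D = diag(1, 1, 1, 1, 1, 6, 1) and L = D - A. L is symmetric positive semidefinite, so every eigenvalue is real and nonnegative. The single zero eigenvalue shows the graph is connected.

[0, 1, 1, 1, 1, 1, 7]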